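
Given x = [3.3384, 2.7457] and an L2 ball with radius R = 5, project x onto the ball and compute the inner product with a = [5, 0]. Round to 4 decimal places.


Step 1: Compute ||x|| (intermediates to 6 decimals).
||x|| = sqrt(3.3384^2 + 2.7457^2) = 4.322474
Step 2: Project.
Since ||x|| <= R, proj = x (no scaling needed).
proj(x) = [3.3384, 2.7457]
Step 3: Dot product.
a^T * proj(x) = 5*3.3384 + 0*2.7457 = 16.692


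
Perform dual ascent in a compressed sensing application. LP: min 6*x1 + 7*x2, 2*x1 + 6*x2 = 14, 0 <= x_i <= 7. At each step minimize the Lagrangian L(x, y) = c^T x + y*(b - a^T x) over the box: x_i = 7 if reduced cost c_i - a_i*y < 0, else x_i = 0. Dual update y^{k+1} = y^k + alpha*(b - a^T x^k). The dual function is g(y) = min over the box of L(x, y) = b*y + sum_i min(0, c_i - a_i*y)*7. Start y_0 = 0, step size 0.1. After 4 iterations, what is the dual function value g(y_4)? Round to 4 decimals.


Dual ascent for LP: min 6*x1 + 7*x2, 2*x1 + 6*x2 = 14, 0 <= x_i <= 7
Step 1: y^k = 0.0, reduced costs: (6.0, 7.0)
  x^k = (0.0, 0.0), subgradient = b - a^T x = 14.0
  y^{k+1} = 0.0 + 0.1*14.0 = 1.4
Step 2: y^k = 1.4, reduced costs: (3.2, -1.4)
  x^k = (0.0, 7.0), subgradient = b - a^T x = -28.0
  y^{k+1} = 1.4 + 0.1*-28.0 = -1.4
Step 3: y^k = -1.4, reduced costs: (8.8, 15.4)
  x^k = (0.0, 0.0), subgradient = b - a^T x = 14.0
  y^{k+1} = -1.4 + 0.1*14.0 = 0.0
Step 4: y^k = 0.0, reduced costs: (6.0, 7.0)
  x^k = (0.0, 0.0), subgradient = b - a^T x = 14.0
  y^{k+1} = 0.0 + 0.1*14.0 = 1.4
Dual objective at y_4 = 1.4: reduced costs (3.2, -1.4), box minimizer x = (0.0, 7.0)
g(y_4) = b*y + (c1 - a1*y)*x1 + (c2 - a2*y)*x2 = 14*1.4 + 3.2*0.0 + (-1.4)*7.0 = 19.6 + 0.0 - 9.8 = 9.8


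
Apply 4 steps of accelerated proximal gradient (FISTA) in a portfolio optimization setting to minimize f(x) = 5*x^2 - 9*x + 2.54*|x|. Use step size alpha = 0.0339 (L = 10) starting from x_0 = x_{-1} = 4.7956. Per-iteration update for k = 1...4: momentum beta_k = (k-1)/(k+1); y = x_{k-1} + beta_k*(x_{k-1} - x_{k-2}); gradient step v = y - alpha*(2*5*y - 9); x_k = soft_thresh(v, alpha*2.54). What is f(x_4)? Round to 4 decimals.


FISTA on f(x) = 5*x^2 - 9*x + 2.54*|x|
L = 10, alpha = 0.0339
Iteration 1: beta = 0.0, y = 4.7956 + 0.0*(4.7956 - 4.7956) = 4.7956
  grad(y) = 38.956, v = y - alpha*grad = 3.475
  prox(v) = soft_thresh(3.475, 0.0861) = 3.3889
Iteration 2: beta = 0.3333, y = 3.3889 + 0.3333*(3.3889 - 4.7956) = 2.92
  grad(y) = 20.1998, v = y - alpha*grad = 2.2352
  prox(v) = soft_thresh(2.2352, 0.0861) = 2.1491
Iteration 3: beta = 0.5, y = 2.1491 + 0.5*(2.1491 - 3.3889) = 1.5292
  grad(y) = 6.2921, v = y - alpha*grad = 1.3159
  prox(v) = soft_thresh(1.3159, 0.0861) = 1.2298
Iteration 4: beta = 0.6, y = 1.2298 + 0.6*(1.2298 - 2.1491) = 0.6782
  grad(y) = -2.2178, v = y - alpha*grad = 0.7534
  prox(v) = soft_thresh(0.7534, 0.0861) = 0.6673
f(x_4) = 5*0.6673^2 - 9*0.6673 + 2.54*|0.6673| = -2.0843


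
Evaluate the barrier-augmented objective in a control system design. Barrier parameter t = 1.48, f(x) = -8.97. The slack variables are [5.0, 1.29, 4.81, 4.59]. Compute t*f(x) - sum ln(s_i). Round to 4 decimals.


Step 1: Compute log-barrier.
ln values: [1.6094, 0.2546, 1.5707, 1.5239]
phi = -(1.6094 + 0.2546 + 1.5707 + 1.5239) = -4.9587
Step 2: Compute augmented objective.
t*f(x) = 1.48*-8.97 = -13.2756
Total = -13.2756 - 4.9587 = -18.2343


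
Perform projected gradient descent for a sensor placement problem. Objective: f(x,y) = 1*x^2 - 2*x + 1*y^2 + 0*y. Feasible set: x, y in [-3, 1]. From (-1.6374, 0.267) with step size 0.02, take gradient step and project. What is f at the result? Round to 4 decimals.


Step 1: Compute gradient at (-1.6374, 0.267).
grad_x = 2*1*-1.6374 - 2 = -5.2748
grad_y = 2*1*0.267 + 0 = 0.534
Step 2: Gradient step.
x_raw = -1.6374 - 0.02*-5.2748 = -1.5319
y_raw = 0.267 - 0.02*0.534 = 0.2563
Step 3: Project onto [-3, 1].
x_proj = clip(-1.5319) = -1.5319
y_proj = clip(0.2563) = 0.2563
Step 4: Evaluate f.
f(-1.5319, 0.2563) = 5.4762


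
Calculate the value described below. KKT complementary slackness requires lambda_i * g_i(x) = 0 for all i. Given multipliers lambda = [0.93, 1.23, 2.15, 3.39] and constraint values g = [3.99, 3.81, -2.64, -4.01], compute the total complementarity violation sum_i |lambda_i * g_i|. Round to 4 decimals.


KKT complementary slackness check:
lambda_1 * g_1 = 0.93 * 3.99 = 3.7107
lambda_2 * g_2 = 1.23 * 3.81 = 4.6863
lambda_3 * g_3 = 2.15 * -2.64 = -5.676
lambda_4 * g_4 = 3.39 * -4.01 = -13.5939
Total violation = 3.7107 + 4.6863 + 5.676 + 13.5939 = 27.6669


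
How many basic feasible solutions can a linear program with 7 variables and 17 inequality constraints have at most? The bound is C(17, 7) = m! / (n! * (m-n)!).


Each vertex corresponds to some choice of n active constraints out of m, so the number of vertices is at most C(m, n) = m! / (n!(m-n)!).
m = 17, n = 7
Numerator: 17 * 16 * 15 * 14 * 13 * 12 * 11
Denominator: 7! = 5040
C(17, 7) = 19448


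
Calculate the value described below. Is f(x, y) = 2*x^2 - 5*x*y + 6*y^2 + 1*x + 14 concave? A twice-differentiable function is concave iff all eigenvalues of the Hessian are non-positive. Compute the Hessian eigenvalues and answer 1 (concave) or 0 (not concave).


The Hessian of f(x,y) = 2*x^2 - 5*x*y + 6*y^2 + 1*x + 14 is:
H = [[4, -5], [-5, 12]]
Trace = 4 + 12 = 16
Determinant = 4*12 - (-5)^2 = 23
Discriminant = (16)^2 - 4*23 = 164.0
Eigenvalues: lambda_1 = 1.5969, lambda_2 = 14.4031
The function is not concave.

0


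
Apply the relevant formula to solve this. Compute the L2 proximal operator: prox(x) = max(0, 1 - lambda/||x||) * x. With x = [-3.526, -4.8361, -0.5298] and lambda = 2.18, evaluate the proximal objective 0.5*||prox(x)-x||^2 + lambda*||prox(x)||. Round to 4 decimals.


Step 1: Compute ||x||.
||x|| = 6.0084
Step 2: Compute scaling factor.
scale = max(0, 1 - 2.18/6.0084) = 0.6372
Step 3: prox(x) = [-2.2467, -3.0814, -0.3376]
||prox(x)|| = 3.8284
Step 4: Proximal objective.
0.5*||prox-x||^2 = 2.3762
lambda*||prox|| = 8.3459
Total = 10.7222


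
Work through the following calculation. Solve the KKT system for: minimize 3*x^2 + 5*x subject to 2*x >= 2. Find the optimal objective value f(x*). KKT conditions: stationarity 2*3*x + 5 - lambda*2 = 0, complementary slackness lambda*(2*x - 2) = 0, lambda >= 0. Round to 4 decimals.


Step 1: Try lambda = 0 (constraint inactive).
x_unc = -5/(2*3) = -0.8333
Check: 2*-0.8333 = -1.6666 < 2 -- violated!
Step 2: Constraint must be active: 2*x = 2
x* = 2/2 = 1.0
lambda = (2*3*1.0 + 5)/2 = 5.5
Step 3: Compute optimal value.
f(x*) = 3*1.0^2 + 5*1.0 = 8.0


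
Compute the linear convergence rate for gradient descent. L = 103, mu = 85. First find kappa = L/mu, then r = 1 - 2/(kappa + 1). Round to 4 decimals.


Step 1: Compute the condition number.
kappa = L/mu = 103/85 = 1.2118
Step 2: Compute the convergence rate.
r = 1 - 2/(kappa + 1) = 1 - 2*mu/(L + mu) = (L - mu)/(L + mu) = 18/188 = 0.0957


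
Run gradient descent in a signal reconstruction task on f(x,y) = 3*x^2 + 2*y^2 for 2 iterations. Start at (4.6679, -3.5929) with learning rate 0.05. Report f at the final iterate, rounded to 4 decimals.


Gradient descent on f(x,y) = 3*x^2 + 2*y^2.
Starting point: (4.6679, -3.5929), alpha = 0.05
Step 1: grad_x = 2*3*4.6679 = 28.0074, grad_y = 2*2*-3.5929 = -14.3716
  x_1 = 4.6679 - 0.05*28.0074 = 3.2675
  y_1 = -3.5929 - 0.05*-14.3716 = -2.8743
Step 2: grad_x = 2*3*3.2675 = 19.6052, grad_y = 2*2*-2.8743 = -11.4973
  x_2 = 3.2675 - 0.05*19.6052 = 2.2873
  y_2 = -2.8743 - 0.05*-11.4973 = -2.2995
f(2.2873, -2.2995) = 3*2.2873^2 + 2*(-2.2995)^2 = 26.2698


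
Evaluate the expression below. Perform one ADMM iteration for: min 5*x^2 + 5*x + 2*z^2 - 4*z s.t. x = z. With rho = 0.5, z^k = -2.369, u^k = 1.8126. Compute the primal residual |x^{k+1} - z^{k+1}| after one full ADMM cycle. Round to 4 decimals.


ADMM iteration with rho = 0.5, z^k = -2.369, u^k = 1.8126
Step 1: x-update.
Minimize 5*x^2 + 5*x + (0.5/2)*(x + 2.369 + 1.8126)^2
FOC: (2*5 + 0.5)*x = -5 + 0.5*(-2.369 - 1.8126)
x^{k+1} = -0.6753
Step 2: z-update.
Minimize 2*z^2 - 4*z + (0.5/2)*(-0.6753 - z + 1.8126)^2
FOC: (2*2 + 0.5)*z = 4 + 0.5*(-0.6753 + 1.8126)
z^{k+1} = 1.0153
Step 3: u-update.
u^{k+1} = 1.8126 - 0.6753 - 1.0153 = 0.122
Step 4: Primal residual = |-0.6753 - 1.0153| = 1.6906


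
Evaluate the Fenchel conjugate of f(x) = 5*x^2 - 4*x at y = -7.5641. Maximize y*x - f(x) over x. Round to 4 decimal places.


f*(y) = sup_x {y*x - a*x^2 - b*x} = sup_x {(y-b)*x - a*x^2}
FOC: (y - b) - 2a*x = 0 => x* = (y - b)/(2a)
x* = (-7.5641 + 4)/(2*5) = -0.3564
f*(-7.5641) = (y-b)^2/(4a) = (-7.5641 + 4)^2/(4*5)
= 12.7028/20 = 0.6351


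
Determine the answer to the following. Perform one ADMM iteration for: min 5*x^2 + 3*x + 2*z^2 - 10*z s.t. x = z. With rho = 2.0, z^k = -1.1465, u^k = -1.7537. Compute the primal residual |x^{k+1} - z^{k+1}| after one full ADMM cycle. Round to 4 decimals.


ADMM iteration with rho = 2.0, z^k = -1.1465, u^k = -1.7537
Step 1: x-update.
Minimize 5*x^2 + 3*x + (2.0/2)*(x + 1.1465 - 1.7537)^2
FOC: (2*5 + 2.0)*x = -3 + 2.0*(-1.1465 + 1.7537)
x^{k+1} = -0.1488
Step 2: z-update.
Minimize 2*z^2 - 10*z + (2.0/2)*(-0.1488 - z - 1.7537)^2
FOC: (2*2 + 2.0)*z = 10 + 2.0*(-0.1488 - 1.7537)
z^{k+1} = 1.0325
Step 3: u-update.
u^{k+1} = -1.7537 - 0.1488 - 1.0325 = -2.935
Step 4: Primal residual = |-0.1488 - 1.0325| = 1.1813


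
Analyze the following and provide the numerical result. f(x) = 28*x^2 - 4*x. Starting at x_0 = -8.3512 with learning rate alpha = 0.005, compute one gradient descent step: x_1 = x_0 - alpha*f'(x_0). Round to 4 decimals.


We compute the gradient at x_0 and apply the update.
f'(x) = 56*x - 4
f'(-8.3512) = 56*-8.3512 - 4 = -471.6672
x_1 = -8.3512 - 0.005*-471.6672 = -5.9929


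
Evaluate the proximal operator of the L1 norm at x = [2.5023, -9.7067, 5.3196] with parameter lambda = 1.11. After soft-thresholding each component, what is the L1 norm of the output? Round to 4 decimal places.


Soft-thresholding with lambda = 1.11:
prox(2.5023) = sign(2.5023)*max(|2.5023| - 1.11, 0) = 1.3923
prox(-9.7067) = sign(-9.7067)*max(|-9.7067| - 1.11, 0) = -8.5967
prox(5.3196) = sign(5.3196)*max(|5.3196| - 1.11, 0) = 4.2096
prox(x) = [1.3923, -8.5967, 4.2096]
||prox(x)||_1 = 1.3923 + 8.5967 + 4.2096 = 14.1986


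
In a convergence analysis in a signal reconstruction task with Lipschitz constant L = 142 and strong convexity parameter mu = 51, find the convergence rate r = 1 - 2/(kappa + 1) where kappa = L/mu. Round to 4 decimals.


Step 1: Compute the condition number.
kappa = L/mu = 142/51 = 2.7843
Step 2: Compute the convergence rate.
r = 1 - 2/(kappa + 1) = 1 - 2*mu/(L + mu) = (L - mu)/(L + mu) = 91/193 = 0.4715


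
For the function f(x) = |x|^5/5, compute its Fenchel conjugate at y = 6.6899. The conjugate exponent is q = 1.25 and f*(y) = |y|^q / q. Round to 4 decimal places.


The conjugate exponent q satisfies 1/p + 1/q = 1.
p = 5, so q = 5/(5 - 1) = 1.25
|y|^q = 6.6899^1.25 = 10.7591
f*(6.6899) = 10.7591 / 1.25 = 8.6073


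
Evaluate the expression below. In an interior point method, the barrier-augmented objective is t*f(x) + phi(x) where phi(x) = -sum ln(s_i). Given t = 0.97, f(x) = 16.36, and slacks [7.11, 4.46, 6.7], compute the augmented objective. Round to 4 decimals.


Step 1: Compute log-barrier.
ln values: [1.9615, 1.4951, 1.9021]
phi = -(1.9615 + 1.4951 + 1.9021) = -5.3588
Step 2: Compute augmented objective.
t*f(x) = 0.97*16.36 = 15.8692
Total = 15.8692 - 5.3588 = 10.5104


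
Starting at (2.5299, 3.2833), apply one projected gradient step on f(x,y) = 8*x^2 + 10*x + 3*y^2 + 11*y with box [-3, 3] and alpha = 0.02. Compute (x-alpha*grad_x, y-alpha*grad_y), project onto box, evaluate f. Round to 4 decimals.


Step 1: Compute gradient at (2.5299, 3.2833).
grad_x = 2*8*2.5299 + 10 = 50.4784
grad_y = 2*3*3.2833 + 11 = 30.6998
Step 2: Gradient step.
x_raw = 2.5299 - 0.02*50.4784 = 1.5203
y_raw = 3.2833 - 0.02*30.6998 = 2.6693
Step 3: Project onto [-3, 3].
x_proj = clip(1.5203) = 1.5203
y_proj = clip(2.6693) = 2.6693
Step 4: Evaluate f.
f(1.5203, 2.6693) = 84.4325


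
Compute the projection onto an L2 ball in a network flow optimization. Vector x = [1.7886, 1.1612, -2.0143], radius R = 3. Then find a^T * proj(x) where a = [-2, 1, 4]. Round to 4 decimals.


Step 1: Compute ||x|| (intermediates to 6 decimals).
||x|| = sqrt(1.7886^2 + 1.1612^2 + (-2.0143)^2) = 2.933408
Step 2: Project.
Since ||x|| <= R, proj = x (no scaling needed).
proj(x) = [1.7886, 1.1612, -2.0143]
Step 3: Dot product.
a^T * proj(x) = -2*1.7886 + 1*1.1612 + 4*(-2.0143) = -10.4732


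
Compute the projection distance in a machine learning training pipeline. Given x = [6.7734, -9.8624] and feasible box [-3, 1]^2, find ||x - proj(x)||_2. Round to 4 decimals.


Project each component onto [-3, 1].
clip(6.7734) = 1.0, clip(-9.8624) = -3.0
Projection = [1.0, -3.0]
Squared diffs: [33.3321, 47.0925]
Distance = sqrt(80.4246) = 8.968


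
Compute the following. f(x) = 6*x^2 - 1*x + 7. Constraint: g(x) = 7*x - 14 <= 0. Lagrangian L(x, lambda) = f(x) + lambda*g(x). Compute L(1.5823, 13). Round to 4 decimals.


Step 1: Evaluate f(x).
f(1.5823) = 6*1.5823^2 - 1*1.5823 + 7 = 20.4397
Step 2: Evaluate g(x).
g(1.5823) = 7*1.5823 - 14 = -2.9239
Step 3: Compute Lagrangian.
L = 20.4397 + 13*-2.9239 = -17.571


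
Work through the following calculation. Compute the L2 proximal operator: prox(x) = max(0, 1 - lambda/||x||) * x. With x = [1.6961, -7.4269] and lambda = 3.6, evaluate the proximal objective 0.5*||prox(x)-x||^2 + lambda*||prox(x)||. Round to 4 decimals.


Step 1: Compute ||x||.
||x|| = 7.6181
Step 2: Compute scaling factor.
scale = max(0, 1 - 3.6/7.6181) = 0.5274
Step 3: prox(x) = [0.8946, -3.9173]
||prox(x)|| = 4.0181
Step 4: Proximal objective.
0.5*||prox-x||^2 = 6.48
lambda*||prox|| = 14.4652
Total = 20.9452


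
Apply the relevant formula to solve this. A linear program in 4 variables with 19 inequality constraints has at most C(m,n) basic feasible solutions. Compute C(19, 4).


Each vertex corresponds to some choice of n active constraints out of m, so the number of vertices is at most C(m, n) = m! / (n!(m-n)!).
m = 19, n = 4
Numerator: 19 * 18 * 17 * 16
Denominator: 4! = 24
C(19, 4) = 3876


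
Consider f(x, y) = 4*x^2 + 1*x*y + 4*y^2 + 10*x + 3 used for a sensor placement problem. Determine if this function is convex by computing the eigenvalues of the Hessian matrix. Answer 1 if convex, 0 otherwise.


The Hessian of f(x,y) = 4*x^2 + 1*x*y + 4*y^2 + 10*x + 3 is:
H = [[8, 1], [1, 8]]
Trace = 8 + 8 = 16
Determinant = 8*8 - (1)^2 = 63
Discriminant = (16)^2 - 4*63 = 4.0
Eigenvalues: lambda_1 = 7.0, lambda_2 = 9.0
The function is convex.

1


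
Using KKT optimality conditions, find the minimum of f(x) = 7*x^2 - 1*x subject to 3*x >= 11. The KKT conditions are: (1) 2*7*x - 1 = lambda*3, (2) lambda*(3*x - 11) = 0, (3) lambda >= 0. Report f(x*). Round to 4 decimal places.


Step 1: Try lambda = 0 (constraint inactive).
x_unc = 1/(2*7) = 0.0714
Check: 3*0.0714 = 0.2142 < 11 -- violated!
Step 2: Constraint must be active: 3*x = 11
x* = 11/3 = 3.6667 (rounded; the exact value 11/3 is used below)
lambda = (2*7*(11/3) - 1)/3 = 16.7778
Step 3: Compute optimal value.
f(x*) = 7*(11/3)^2 - 1*(11/3) = 90.4444


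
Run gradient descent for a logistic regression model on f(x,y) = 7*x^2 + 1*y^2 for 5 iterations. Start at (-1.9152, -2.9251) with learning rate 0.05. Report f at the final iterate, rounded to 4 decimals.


Gradient descent on f(x,y) = 7*x^2 + 1*y^2.
Starting point: (-1.9152, -2.9251), alpha = 0.05
Step 1: grad_x = 2*7*-1.9152 = -26.8128, grad_y = 2*1*-2.9251 = -5.8502
  x_1 = -1.9152 - 0.05*-26.8128 = -0.5746
  y_1 = -2.9251 - 0.05*-5.8502 = -2.6326
Step 2: grad_x = 2*7*-0.5746 = -8.0438, grad_y = 2*1*-2.6326 = -5.2652
  x_2 = -0.5746 - 0.05*-8.0438 = -0.1724
  y_2 = -2.6326 - 0.05*-5.2652 = -2.3693
Step 3: grad_x = 2*7*-0.1724 = -2.4132, grad_y = 2*1*-2.3693 = -4.7387
  x_3 = -0.1724 - 0.05*-2.4132 = -0.0517
  y_3 = -2.3693 - 0.05*-4.7387 = -2.1324
Step 4: grad_x = 2*7*-0.0517 = -0.7239, grad_y = 2*1*-2.1324 = -4.2648
  x_4 = -0.0517 - 0.05*-0.7239 = -0.0155
  y_4 = -2.1324 - 0.05*-4.2648 = -1.9192
Step 5: grad_x = 2*7*-0.0155 = -0.2172, grad_y = 2*1*-1.9192 = -3.8383
  x_5 = -0.0155 - 0.05*-0.2172 = -0.0047
  y_5 = -1.9192 - 0.05*-3.8383 = -1.7272
f(-0.0047, -1.7272) = 7*(-0.0047)^2 + 1*(-1.7272)^2 = 2.9835


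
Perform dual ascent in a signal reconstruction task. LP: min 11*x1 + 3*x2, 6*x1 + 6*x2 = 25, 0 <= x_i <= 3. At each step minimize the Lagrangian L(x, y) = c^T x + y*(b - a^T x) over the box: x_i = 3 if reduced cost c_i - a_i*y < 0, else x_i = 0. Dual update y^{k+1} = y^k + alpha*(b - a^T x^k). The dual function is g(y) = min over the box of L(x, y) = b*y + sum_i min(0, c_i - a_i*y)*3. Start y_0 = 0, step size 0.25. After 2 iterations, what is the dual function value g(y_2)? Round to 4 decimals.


Dual ascent for LP: min 11*x1 + 3*x2, 6*x1 + 6*x2 = 25, 0 <= x_i <= 3
Step 1: y^k = 0.0, reduced costs: (11.0, 3.0)
  x^k = (0.0, 0.0), subgradient = b - a^T x = 25.0
  y^{k+1} = 0.0 + 0.25*25.0 = 6.25
Step 2: y^k = 6.25, reduced costs: (-26.5, -34.5)
  x^k = (3.0, 3.0), subgradient = b - a^T x = -11.0
  y^{k+1} = 6.25 + 0.25*-11.0 = 3.5
Dual objective at y_2 = 3.5: reduced costs (-10.0, -18.0), box minimizer x = (3.0, 3.0)
g(y_2) = b*y + (c1 - a1*y)*x1 + (c2 - a2*y)*x2 = 25*3.5 + (-10.0)*3.0 + (-18.0)*3.0 = 87.5 - 30.0 - 54.0 = 3.5


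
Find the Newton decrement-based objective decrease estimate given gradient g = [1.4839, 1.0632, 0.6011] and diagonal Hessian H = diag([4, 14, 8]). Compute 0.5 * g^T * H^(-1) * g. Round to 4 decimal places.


Step 1: H is diagonal, so H^(-1) * g = [0.371, 0.0759, 0.0751].
Step 2: g^T H^(-1) g = sum_i g_i^2 / H_ii
  = (1.4839)^2/4 + (1.0632)^2/14 + (0.6011)^2/8
  = 0.5505 + 0.0807 + 0.0452 = 0.6764
Step 3: Objective decrease = 0.5 * g^T H^(-1) g = 0.3382


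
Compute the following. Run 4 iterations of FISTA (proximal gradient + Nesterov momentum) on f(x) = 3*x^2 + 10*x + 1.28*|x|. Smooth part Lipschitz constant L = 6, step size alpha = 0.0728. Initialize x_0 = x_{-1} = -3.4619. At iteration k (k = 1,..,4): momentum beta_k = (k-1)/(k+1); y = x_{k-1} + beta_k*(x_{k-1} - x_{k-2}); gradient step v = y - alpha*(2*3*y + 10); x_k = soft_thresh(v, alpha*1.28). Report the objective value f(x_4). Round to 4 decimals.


FISTA on f(x) = 3*x^2 + 10*x + 1.28*|x|
L = 6, alpha = 0.0728
Iteration 1: beta = 0.0, y = -3.4619 + 0.0*(-3.4619 + 3.4619) = -3.4619
  grad(y) = -10.7714, v = y - alpha*grad = -2.6777
  prox(v) = soft_thresh(-2.6777, 0.0932) = -2.5846
Iteration 2: beta = 0.3333, y = -2.5846 + 0.3333*(-2.5846 + 3.4619) = -2.2921
  grad(y) = -3.7527, v = y - alpha*grad = -2.0189
  prox(v) = soft_thresh(-2.0189, 0.0932) = -1.9257
Iteration 3: beta = 0.5, y = -1.9257 + 0.5*(-1.9257 + 2.5846) = -1.5963
  grad(y) = 0.4221, v = y - alpha*grad = -1.627
  prox(v) = soft_thresh(-1.627, 0.0932) = -1.5339
Iteration 4: beta = 0.6, y = -1.5339 + 0.6*(-1.5339 + 1.9257) = -1.2987
  grad(y) = 2.2075, v = y - alpha*grad = -1.4595
  prox(v) = soft_thresh(-1.4595, 0.0932) = -1.3663
f(x_4) = 3*(-1.3663)^2 + 10*(-1.3663) + 1.28*|-1.3663| = -6.3138


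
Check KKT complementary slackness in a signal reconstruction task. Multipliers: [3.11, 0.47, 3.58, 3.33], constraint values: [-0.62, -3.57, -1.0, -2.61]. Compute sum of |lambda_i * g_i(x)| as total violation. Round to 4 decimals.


KKT complementary slackness check:
lambda_1 * g_1 = 3.11 * -0.62 = -1.9282
lambda_2 * g_2 = 0.47 * -3.57 = -1.6779
lambda_3 * g_3 = 3.58 * -1.0 = -3.58
lambda_4 * g_4 = 3.33 * -2.61 = -8.6913
Total violation = 1.9282 + 1.6779 + 3.58 + 8.6913 = 15.8774


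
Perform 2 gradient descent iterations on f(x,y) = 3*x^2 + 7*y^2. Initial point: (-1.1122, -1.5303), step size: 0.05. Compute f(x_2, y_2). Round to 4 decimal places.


Gradient descent on f(x,y) = 3*x^2 + 7*y^2.
Starting point: (-1.1122, -1.5303), alpha = 0.05
Step 1: grad_x = 2*3*-1.1122 = -6.6732, grad_y = 2*7*-1.5303 = -21.4242
  x_1 = -1.1122 - 0.05*-6.6732 = -0.7785
  y_1 = -1.5303 - 0.05*-21.4242 = -0.4591
Step 2: grad_x = 2*3*-0.7785 = -4.6712, grad_y = 2*7*-0.4591 = -6.4273
  x_2 = -0.7785 - 0.05*-4.6712 = -0.545
  y_2 = -0.4591 - 0.05*-6.4273 = -0.1377
f(-0.545, -0.1377) = 3*(-0.545)^2 + 7*(-0.1377)^2 = 1.0238


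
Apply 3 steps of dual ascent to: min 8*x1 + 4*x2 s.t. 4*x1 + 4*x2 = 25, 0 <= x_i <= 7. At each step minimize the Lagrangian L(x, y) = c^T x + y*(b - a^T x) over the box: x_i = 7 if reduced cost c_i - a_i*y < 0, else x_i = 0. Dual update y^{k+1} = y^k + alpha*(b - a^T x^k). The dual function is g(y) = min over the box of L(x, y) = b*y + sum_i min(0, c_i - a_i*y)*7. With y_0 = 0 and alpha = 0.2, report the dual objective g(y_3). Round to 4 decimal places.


Dual ascent for LP: min 8*x1 + 4*x2, 4*x1 + 4*x2 = 25, 0 <= x_i <= 7
Step 1: y^k = 0.0, reduced costs: (8.0, 4.0)
  x^k = (0.0, 0.0), subgradient = b - a^T x = 25.0
  y^{k+1} = 0.0 + 0.2*25.0 = 5.0
Step 2: y^k = 5.0, reduced costs: (-12.0, -16.0)
  x^k = (7.0, 7.0), subgradient = b - a^T x = -31.0
  y^{k+1} = 5.0 + 0.2*-31.0 = -1.2
Step 3: y^k = -1.2, reduced costs: (12.8, 8.8)
  x^k = (0.0, 0.0), subgradient = b - a^T x = 25.0
  y^{k+1} = -1.2 + 0.2*25.0 = 3.8
Dual objective at y_3 = 3.8: reduced costs (-7.2, -11.2), box minimizer x = (7.0, 7.0)
g(y_3) = b*y + (c1 - a1*y)*x1 + (c2 - a2*y)*x2 = 25*3.8 + (-7.2)*7.0 + (-11.2)*7.0 = 95.0 - 50.4 - 78.4 = -33.8


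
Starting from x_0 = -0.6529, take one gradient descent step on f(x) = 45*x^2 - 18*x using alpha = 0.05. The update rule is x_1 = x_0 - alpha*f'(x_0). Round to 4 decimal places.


We compute the gradient at x_0 and apply the update.
f'(x) = 90*x - 18
f'(-0.6529) = 90*-0.6529 - 18 = -76.761
x_1 = -0.6529 - 0.05*-76.761 = 3.1852


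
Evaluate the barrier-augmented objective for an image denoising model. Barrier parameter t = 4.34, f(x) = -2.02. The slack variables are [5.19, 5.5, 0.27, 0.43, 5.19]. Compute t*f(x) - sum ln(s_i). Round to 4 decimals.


Step 1: Compute log-barrier.
ln values: [1.6467, 1.7047, -1.3093, -0.844, 1.6467]
phi = -(1.6467 + 1.7047 - 1.3093 - 0.844 + 1.6467) = -2.8449
Step 2: Compute augmented objective.
t*f(x) = 4.34*-2.02 = -8.7668
Total = -8.7668 - 2.8449 = -11.6117


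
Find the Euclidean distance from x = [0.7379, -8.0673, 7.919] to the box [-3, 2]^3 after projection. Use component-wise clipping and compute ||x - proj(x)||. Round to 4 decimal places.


Project each component onto [-3, 2].
clip(0.7379) = 0.7379, clip(-8.0673) = -3.0, clip(7.919) = 2.0
Projection = [0.7379, -3.0, 2.0]
Squared diffs: [0.0, 25.6775, 35.0346]
Distance = sqrt(60.7121) = 7.7918


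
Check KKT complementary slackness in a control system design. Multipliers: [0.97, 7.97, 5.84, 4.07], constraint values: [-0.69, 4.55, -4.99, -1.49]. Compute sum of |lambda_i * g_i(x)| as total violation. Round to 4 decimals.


KKT complementary slackness check:
lambda_1 * g_1 = 0.97 * -0.69 = -0.6693
lambda_2 * g_2 = 7.97 * 4.55 = 36.2635
lambda_3 * g_3 = 5.84 * -4.99 = -29.1416
lambda_4 * g_4 = 4.07 * -1.49 = -6.0643
Total violation = 0.6693 + 36.2635 + 29.1416 + 6.0643 = 72.1387


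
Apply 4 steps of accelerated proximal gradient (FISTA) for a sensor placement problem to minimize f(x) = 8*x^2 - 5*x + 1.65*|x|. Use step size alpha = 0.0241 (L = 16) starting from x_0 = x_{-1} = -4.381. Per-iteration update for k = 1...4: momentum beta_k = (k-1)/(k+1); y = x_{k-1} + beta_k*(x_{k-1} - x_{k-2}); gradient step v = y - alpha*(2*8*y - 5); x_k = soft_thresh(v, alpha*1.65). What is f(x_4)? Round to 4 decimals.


FISTA on f(x) = 8*x^2 - 5*x + 1.65*|x|
L = 16, alpha = 0.0241
Iteration 1: beta = 0.0, y = -4.381 + 0.0*(-4.381 + 4.381) = -4.381
  grad(y) = -75.096, v = y - alpha*grad = -2.5712
  prox(v) = soft_thresh(-2.5712, 0.0398) = -2.5314
Iteration 2: beta = 0.3333, y = -2.5314 + 0.3333*(-2.5314 + 4.381) = -1.9149
  grad(y) = -35.6383, v = y - alpha*grad = -1.056
  prox(v) = soft_thresh(-1.056, 0.0398) = -1.0162
Iteration 3: beta = 0.5, y = -1.0162 + 0.5*(-1.0162 + 2.5314) = -0.2587
  grad(y) = -9.1385, v = y - alpha*grad = -0.0384
  prox(v) = soft_thresh(-0.0384, 0.0398) = 0.0
Iteration 4: beta = 0.6, y = 0.0 + 0.6*(0.0 + 1.0162) = 0.6097
  grad(y) = 4.756, v = y - alpha*grad = 0.4951
  prox(v) = soft_thresh(0.4951, 0.0398) = 0.4554
f(x_4) = 8*0.4554^2 - 5*0.4554 + 1.65*|0.4554| = 0.1334


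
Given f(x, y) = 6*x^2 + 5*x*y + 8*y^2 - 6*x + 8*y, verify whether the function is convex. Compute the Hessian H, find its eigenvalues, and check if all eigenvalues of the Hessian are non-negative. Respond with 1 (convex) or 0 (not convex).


The Hessian of f(x,y) = 6*x^2 + 5*x*y + 8*y^2 - 6*x + 8*y is:
H = [[12, 5], [5, 16]]
Trace = 12 + 16 = 28
Determinant = 12*16 - (5)^2 = 167
Discriminant = (28)^2 - 4*167 = 116.0
Eigenvalues: lambda_1 = 8.6148, lambda_2 = 19.3852
The function is convex.

1


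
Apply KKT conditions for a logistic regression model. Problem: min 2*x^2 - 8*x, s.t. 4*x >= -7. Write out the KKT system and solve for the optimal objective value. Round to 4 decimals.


Step 1: Try lambda = 0 (constraint inactive).
Stationarity: 2*2*x - 8 = 0
x* = 8/(2*2) = 2.0
Check constraint: 4*2.0 = 8.0 >= -7 -- satisfied.
Step 2: Compute optimal value.
f(x*) = 2*2.0^2 - 8*2.0 = -8.0


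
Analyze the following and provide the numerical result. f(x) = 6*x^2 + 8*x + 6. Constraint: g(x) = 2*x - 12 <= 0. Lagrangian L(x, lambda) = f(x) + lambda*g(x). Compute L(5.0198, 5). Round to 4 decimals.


Step 1: Evaluate f(x).
f(5.0198) = 6*5.0198^2 + 8*5.0198 + 6 = 197.3488
Step 2: Evaluate g(x).
g(5.0198) = 2*5.0198 - 12 = -1.9604
Step 3: Compute Lagrangian.
L = 197.3488 + 5*-1.9604 = 187.5468


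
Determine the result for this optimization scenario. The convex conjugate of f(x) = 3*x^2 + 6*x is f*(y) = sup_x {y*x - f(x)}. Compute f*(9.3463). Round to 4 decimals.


f*(y) = sup_x {y*x - a*x^2 - b*x} = sup_x {(y-b)*x - a*x^2}
FOC: (y - b) - 2a*x = 0 => x* = (y - b)/(2a)
x* = (9.3463 - 6)/(2*3) = 0.5577
f*(9.3463) = (y-b)^2/(4a) = (9.3463 - 6)^2/(4*3)
= 11.1977/12 = 0.9331


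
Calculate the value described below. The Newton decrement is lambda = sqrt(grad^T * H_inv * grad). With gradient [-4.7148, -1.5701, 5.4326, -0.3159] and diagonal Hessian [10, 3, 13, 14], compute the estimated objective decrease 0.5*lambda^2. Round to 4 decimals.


Step 1: H is diagonal, so H^(-1) * g = [-0.4715, -0.5234, 0.4179, -0.0226].
Step 2: g^T H^(-1) g = sum_i g_i^2 / H_ii
  = (-4.7148)^2/10 + (-1.5701)^2/3 + (5.4326)^2/13 + (-0.3159)^2/14
  = 2.2229 + 0.8217 + 2.2702 + 0.0071 = 5.322
Step 3: Objective decrease = 0.5 * g^T H^(-1) g = 2.661


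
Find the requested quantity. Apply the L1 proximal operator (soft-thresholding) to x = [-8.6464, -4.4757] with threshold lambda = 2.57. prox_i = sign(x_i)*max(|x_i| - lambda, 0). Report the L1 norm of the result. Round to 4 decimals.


Soft-thresholding with lambda = 2.57:
prox(-8.6464) = sign(-8.6464)*max(|-8.6464| - 2.57, 0) = -6.0764
prox(-4.4757) = sign(-4.4757)*max(|-4.4757| - 2.57, 0) = -1.9057
prox(x) = [-6.0764, -1.9057]
||prox(x)||_1 = 6.0764 + 1.9057 = 7.9821


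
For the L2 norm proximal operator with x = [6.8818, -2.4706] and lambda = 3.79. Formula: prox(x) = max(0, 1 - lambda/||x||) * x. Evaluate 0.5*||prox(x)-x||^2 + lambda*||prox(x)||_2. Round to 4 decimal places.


Step 1: Compute ||x||.
||x|| = 7.3118
Step 2: Compute scaling factor.
scale = max(0, 1 - 3.79/7.3118) = 0.4817
Step 3: prox(x) = [3.3147, -1.19]
||prox(x)|| = 3.5218
Step 4: Proximal objective.
0.5*||prox-x||^2 = 7.1821
lambda*||prox|| = 13.3476
Total = 20.5298


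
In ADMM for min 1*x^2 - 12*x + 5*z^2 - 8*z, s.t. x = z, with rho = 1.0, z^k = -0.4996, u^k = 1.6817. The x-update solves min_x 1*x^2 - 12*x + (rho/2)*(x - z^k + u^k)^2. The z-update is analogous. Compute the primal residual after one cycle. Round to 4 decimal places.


ADMM iteration with rho = 1.0, z^k = -0.4996, u^k = 1.6817
Step 1: x-update.
Minimize 1*x^2 - 12*x + (1.0/2)*(x + 0.4996 + 1.6817)^2
FOC: (2*1 + 1.0)*x = 12 + 1.0*(-0.4996 - 1.6817)
x^{k+1} = 3.2729
Step 2: z-update.
Minimize 5*z^2 - 8*z + (1.0/2)*(3.2729 - z + 1.6817)^2
FOC: (2*5 + 1.0)*z = 8 + 1.0*(3.2729 + 1.6817)
z^{k+1} = 1.1777
Step 3: u-update.
u^{k+1} = 1.6817 + 3.2729 - 1.1777 = 3.7769
Step 4: Primal residual = |3.2729 - 1.1777| = 2.0952


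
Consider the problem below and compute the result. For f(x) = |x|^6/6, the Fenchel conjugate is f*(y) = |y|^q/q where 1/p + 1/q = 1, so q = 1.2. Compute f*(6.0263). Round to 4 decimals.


The conjugate exponent q satisfies 1/p + 1/q = 1.
p = 6, so q = 6/(6 - 1) = 1.2
|y|^q = 6.0263^1.2 = 8.631
f*(6.0263) = 8.631 / 1.2 = 7.1925


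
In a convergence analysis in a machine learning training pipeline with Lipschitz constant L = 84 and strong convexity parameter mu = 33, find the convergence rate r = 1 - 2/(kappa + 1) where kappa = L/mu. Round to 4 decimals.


Step 1: Compute the condition number.
kappa = L/mu = 84/33 = 2.5455
Step 2: Compute the convergence rate.
r = 1 - 2/(kappa + 1) = 1 - 2*mu/(L + mu) = (L - mu)/(L + mu) = 51/117 = 0.4359


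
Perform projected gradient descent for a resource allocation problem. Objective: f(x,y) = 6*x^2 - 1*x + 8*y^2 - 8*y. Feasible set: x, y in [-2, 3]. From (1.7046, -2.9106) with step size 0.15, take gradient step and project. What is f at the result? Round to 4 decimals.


Step 1: Compute gradient at (1.7046, -2.9106).
grad_x = 2*6*1.7046 - 1 = 19.4552
grad_y = 2*8*-2.9106 - 8 = -54.5696
Step 2: Gradient step.
x_raw = 1.7046 - 0.15*19.4552 = -1.2137
y_raw = -2.9106 - 0.15*-54.5696 = 5.2748
Step 3: Project onto [-2, 3].
x_proj = clip(-1.2137) = -1.2137
y_proj = clip(5.2748) = 3.0
Step 4: Evaluate f.
f(-1.2137, 3.0) = 58.0518


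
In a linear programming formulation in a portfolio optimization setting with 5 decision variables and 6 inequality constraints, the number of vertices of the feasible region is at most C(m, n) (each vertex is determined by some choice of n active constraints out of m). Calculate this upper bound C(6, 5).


Each vertex corresponds to some choice of n active constraints out of m, so the number of vertices is at most C(m, n) = m! / (n!(m-n)!).
m = 6, n = 5
Numerator: 6 * 5 * 4 * 3 * 2
Denominator: 5! = 120
C(6, 5) = 6


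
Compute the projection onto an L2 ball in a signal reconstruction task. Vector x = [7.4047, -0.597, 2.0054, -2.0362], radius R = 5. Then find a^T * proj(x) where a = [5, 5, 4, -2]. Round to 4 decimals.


Step 1: Compute ||x|| (intermediates to 6 decimals).
||x|| = sqrt(7.4047^2 + (-0.597)^2 + 2.0054^2 + (-2.0362)^2) = 7.959506
Step 2: Project.
Since ||x|| > R, scale = R/||x|| = 5/7.959506 = 0.62818, proj(x) = scale * x
proj(x) = [4.651484, -0.375023, 1.259752, -1.2791]
Step 3: Dot product.
a^T * proj(x) = 5*4.651484 + 5*(-0.375023) + 4*1.259752 - 2*(-1.2791) = 28.9795


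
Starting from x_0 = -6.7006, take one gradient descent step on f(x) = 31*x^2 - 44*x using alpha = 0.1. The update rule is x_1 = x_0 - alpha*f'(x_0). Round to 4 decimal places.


We compute the gradient at x_0 and apply the update.
f'(x) = 62*x - 44
f'(-6.7006) = 62*-6.7006 - 44 = -459.4372
x_1 = -6.7006 - 0.1*-459.4372 = 39.2431


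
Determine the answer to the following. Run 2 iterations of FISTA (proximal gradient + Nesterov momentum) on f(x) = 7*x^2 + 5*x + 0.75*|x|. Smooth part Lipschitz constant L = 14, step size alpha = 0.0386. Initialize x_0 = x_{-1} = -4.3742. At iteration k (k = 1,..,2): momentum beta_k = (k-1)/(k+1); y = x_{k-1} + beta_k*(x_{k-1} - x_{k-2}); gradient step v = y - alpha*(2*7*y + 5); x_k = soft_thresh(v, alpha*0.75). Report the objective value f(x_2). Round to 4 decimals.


FISTA on f(x) = 7*x^2 + 5*x + 0.75*|x|
L = 14, alpha = 0.0386
Iteration 1: beta = 0.0, y = -4.3742 + 0.0*(-4.3742 + 4.3742) = -4.3742
  grad(y) = -56.2388, v = y - alpha*grad = -2.2034
  prox(v) = soft_thresh(-2.2034, 0.029) = -2.1744
Iteration 2: beta = 0.3333, y = -2.1744 + 0.3333*(-2.1744 + 4.3742) = -1.4412
  grad(y) = -15.1765, v = y - alpha*grad = -0.8554
  prox(v) = soft_thresh(-0.8554, 0.029) = -0.8264
f(x_2) = 7*(-0.8264)^2 + 5*(-0.8264) + 0.75*|-0.8264| = 1.2685


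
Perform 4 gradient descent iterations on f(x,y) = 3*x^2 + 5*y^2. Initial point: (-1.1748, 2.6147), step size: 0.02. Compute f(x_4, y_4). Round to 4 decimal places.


Gradient descent on f(x,y) = 3*x^2 + 5*y^2.
Starting point: (-1.1748, 2.6147), alpha = 0.02
Step 1: grad_x = 2*3*-1.1748 = -7.0488, grad_y = 2*5*2.6147 = 26.147
  x_1 = -1.1748 - 0.02*-7.0488 = -1.0338
  y_1 = 2.6147 - 0.02*26.147 = 2.0918
Step 2: grad_x = 2*3*-1.0338 = -6.2029, grad_y = 2*5*2.0918 = 20.9176
  x_2 = -1.0338 - 0.02*-6.2029 = -0.9098
  y_2 = 2.0918 - 0.02*20.9176 = 1.6734
Step 3: grad_x = 2*3*-0.9098 = -5.4586, grad_y = 2*5*1.6734 = 16.7341
  x_3 = -0.9098 - 0.02*-5.4586 = -0.8006
  y_3 = 1.6734 - 0.02*16.7341 = 1.3387
Step 4: grad_x = 2*3*-0.8006 = -4.8036, grad_y = 2*5*1.3387 = 13.3873
  x_4 = -0.8006 - 0.02*-4.8036 = -0.7045
  y_4 = 1.3387 - 0.02*13.3873 = 1.071
f(-0.7045, 1.071) = 3*(-0.7045)^2 + 5*1.071^2 = 7.2241


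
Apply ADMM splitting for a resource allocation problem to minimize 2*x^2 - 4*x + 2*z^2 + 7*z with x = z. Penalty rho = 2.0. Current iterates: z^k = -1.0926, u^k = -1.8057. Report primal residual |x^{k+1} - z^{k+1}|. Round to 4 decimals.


ADMM iteration with rho = 2.0, z^k = -1.0926, u^k = -1.8057
Step 1: x-update.
Minimize 2*x^2 - 4*x + (2.0/2)*(x + 1.0926 - 1.8057)^2
FOC: (2*2 + 2.0)*x = 4 + 2.0*(-1.0926 + 1.8057)
x^{k+1} = 0.9044
Step 2: z-update.
Minimize 2*z^2 + 7*z + (2.0/2)*(0.9044 - z - 1.8057)^2
FOC: (2*2 + 2.0)*z = -7 + 2.0*(0.9044 - 1.8057)
z^{k+1} = -1.4671
Step 3: u-update.
u^{k+1} = -1.8057 + 0.9044 + 1.4671 = 0.5658
Step 4: Primal residual = |0.9044 + 1.4671| = 2.3715


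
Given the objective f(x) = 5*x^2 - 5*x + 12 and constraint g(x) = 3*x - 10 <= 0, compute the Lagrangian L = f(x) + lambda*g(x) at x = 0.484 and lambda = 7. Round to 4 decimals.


Step 1: Evaluate f(x).
f(0.484) = 5*0.484^2 - 5*0.484 + 12 = 10.7513
Step 2: Evaluate g(x).
g(0.484) = 3*0.484 - 10 = -8.548
Step 3: Compute Lagrangian.
L = 10.7513 + 7*-8.548 = -49.0847


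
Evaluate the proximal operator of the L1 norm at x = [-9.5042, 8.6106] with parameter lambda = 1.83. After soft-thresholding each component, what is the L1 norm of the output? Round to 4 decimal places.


Soft-thresholding with lambda = 1.83:
prox(-9.5042) = sign(-9.5042)*max(|-9.5042| - 1.83, 0) = -7.6742
prox(8.6106) = sign(8.6106)*max(|8.6106| - 1.83, 0) = 6.7806
prox(x) = [-7.6742, 6.7806]
||prox(x)||_1 = 7.6742 + 6.7806 = 14.4548


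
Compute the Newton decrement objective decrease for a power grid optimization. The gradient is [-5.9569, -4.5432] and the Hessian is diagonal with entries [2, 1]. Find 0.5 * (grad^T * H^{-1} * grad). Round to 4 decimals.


Step 1: H is diagonal, so H^(-1) * g = [-2.9785, -4.5432].
Step 2: g^T H^(-1) g = sum_i g_i^2 / H_ii
  = (-5.9569)^2/2 + (-4.5432)^2/1
  = 17.7423 + 20.6407 = 38.383
Step 3: Objective decrease = 0.5 * g^T H^(-1) g = 19.1915


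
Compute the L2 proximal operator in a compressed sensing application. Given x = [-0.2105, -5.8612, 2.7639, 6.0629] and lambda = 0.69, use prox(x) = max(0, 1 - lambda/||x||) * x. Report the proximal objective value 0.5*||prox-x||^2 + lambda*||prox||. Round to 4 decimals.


Step 1: Compute ||x||.
||x|| = 8.8767
Step 2: Compute scaling factor.
scale = max(0, 1 - 0.69/8.8767) = 0.9223
Step 3: prox(x) = [-0.1941, -5.4056, 2.5491, 5.5916]
||prox(x)|| = 8.1867
Step 4: Proximal objective.
0.5*||prox-x||^2 = 0.2381
lambda*||prox|| = 5.6488
Total = 5.8869


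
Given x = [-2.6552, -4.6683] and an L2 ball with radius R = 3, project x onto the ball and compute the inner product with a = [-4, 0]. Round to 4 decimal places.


Step 1: Compute ||x|| (intermediates to 6 decimals).
||x|| = sqrt((-2.6552)^2 + (-4.6683)^2) = 5.370578
Step 2: Project.
Since ||x|| > R, scale = R/||x|| = 3/5.370578 = 0.558599, proj(x) = scale * x
proj(x) = [-1.483192, -2.607708]
Step 3: Dot product.
a^T * proj(x) = -4*(-1.483192) + 0*(-2.607708) = 5.9328


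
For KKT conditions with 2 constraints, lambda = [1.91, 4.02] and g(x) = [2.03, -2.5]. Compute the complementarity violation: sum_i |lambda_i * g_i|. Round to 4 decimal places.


KKT complementary slackness check:
lambda_1 * g_1 = 1.91 * 2.03 = 3.8773
lambda_2 * g_2 = 4.02 * -2.5 = -10.05
Total violation = 3.8773 + 10.05 = 13.9273


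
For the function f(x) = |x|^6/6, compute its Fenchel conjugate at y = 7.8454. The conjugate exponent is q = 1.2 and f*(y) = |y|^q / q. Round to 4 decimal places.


The conjugate exponent q satisfies 1/p + 1/q = 1.
p = 6, so q = 6/(6 - 1) = 1.2
|y|^q = 7.8454^1.2 = 11.8451
f*(7.8454) = 11.8451 / 1.2 = 9.8709


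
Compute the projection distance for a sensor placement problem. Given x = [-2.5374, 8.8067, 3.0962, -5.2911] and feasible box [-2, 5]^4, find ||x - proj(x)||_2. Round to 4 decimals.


Project each component onto [-2, 5].
clip(-2.5374) = -2.0, clip(8.8067) = 5.0, clip(3.0962) = 3.0962, clip(-5.2911) = -2.0
Projection = [-2.0, 5.0, 3.0962, -2.0]
Squared diffs: [0.2888, 14.491, 0.0, 10.8313]
Distance = sqrt(25.6111) = 5.0607


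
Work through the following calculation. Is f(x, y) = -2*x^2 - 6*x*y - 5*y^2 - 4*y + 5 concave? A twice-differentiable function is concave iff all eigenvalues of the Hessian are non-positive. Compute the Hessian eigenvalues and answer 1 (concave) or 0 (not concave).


The Hessian of f(x,y) = -2*x^2 - 6*x*y - 5*y^2 - 4*y + 5 is:
H = [[-4, -6], [-6, -10]]
Trace = -4 - 10 = -14
Determinant = -4*-10 - (-6)^2 = 4
Discriminant = (-14)^2 - 4*4 = 180.0
Eigenvalues: lambda_1 = -13.7082, lambda_2 = -0.2918
The function is concave.

1


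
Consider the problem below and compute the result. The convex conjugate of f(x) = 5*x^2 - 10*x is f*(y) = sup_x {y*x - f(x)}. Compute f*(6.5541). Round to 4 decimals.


f*(y) = sup_x {y*x - a*x^2 - b*x} = sup_x {(y-b)*x - a*x^2}
FOC: (y - b) - 2a*x = 0 => x* = (y - b)/(2a)
x* = (6.5541 + 10)/(2*5) = 1.6554
f*(6.5541) = (y-b)^2/(4a) = (6.5541 + 10)^2/(4*5)
= 274.0382/20 = 13.7019


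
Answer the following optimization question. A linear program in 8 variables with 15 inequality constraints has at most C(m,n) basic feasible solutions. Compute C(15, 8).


Each vertex corresponds to some choice of n active constraints out of m, so the number of vertices is at most C(m, n) = m! / (n!(m-n)!).
m = 15, n = 8
Numerator: 15 * 14 * 13 * 12 * 11 * 10 * 9 * 8
Denominator: 8! = 40320
C(15, 8) = 6435


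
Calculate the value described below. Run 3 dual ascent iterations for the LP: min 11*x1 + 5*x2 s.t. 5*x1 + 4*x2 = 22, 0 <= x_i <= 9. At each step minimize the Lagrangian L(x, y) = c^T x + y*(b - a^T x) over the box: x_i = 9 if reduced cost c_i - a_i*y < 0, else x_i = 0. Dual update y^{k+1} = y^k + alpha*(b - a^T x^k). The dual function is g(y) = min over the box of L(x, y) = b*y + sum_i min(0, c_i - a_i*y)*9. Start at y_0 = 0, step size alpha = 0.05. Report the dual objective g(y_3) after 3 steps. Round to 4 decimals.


Dual ascent for LP: min 11*x1 + 5*x2, 5*x1 + 4*x2 = 22, 0 <= x_i <= 9
Step 1: y^k = 0.0, reduced costs: (11.0, 5.0)
  x^k = (0.0, 0.0), subgradient = b - a^T x = 22.0
  y^{k+1} = 0.0 + 0.05*22.0 = 1.1
Step 2: y^k = 1.1, reduced costs: (5.5, 0.6)
  x^k = (0.0, 0.0), subgradient = b - a^T x = 22.0
  y^{k+1} = 1.1 + 0.05*22.0 = 2.2
Step 3: y^k = 2.2, reduced costs: (0.0, -3.8)
  x^k = (0.0, 9.0), subgradient = b - a^T x = -14.0
  y^{k+1} = 2.2 + 0.05*-14.0 = 1.5
Dual objective at y_3 = 1.5: reduced costs (3.5, -1.0), box minimizer x = (0.0, 9.0)
g(y_3) = b*y + (c1 - a1*y)*x1 + (c2 - a2*y)*x2 = 22*1.5 + 3.5*0.0 + (-1.0)*9.0 = 33.0 + 0.0 - 9.0 = 24.0


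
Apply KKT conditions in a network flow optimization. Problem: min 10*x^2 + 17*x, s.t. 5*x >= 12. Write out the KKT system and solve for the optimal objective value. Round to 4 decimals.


Step 1: Try lambda = 0 (constraint inactive).
x_unc = -17/(2*10) = -0.85
Check: 5*-0.85 = -4.25 < 12 -- violated!
Step 2: Constraint must be active: 5*x = 12
x* = 12/5 = 2.4
lambda = (2*10*2.4 + 17)/5 = 13.0
Step 3: Compute optimal value.
f(x*) = 10*2.4^2 + 17*2.4 = 98.4


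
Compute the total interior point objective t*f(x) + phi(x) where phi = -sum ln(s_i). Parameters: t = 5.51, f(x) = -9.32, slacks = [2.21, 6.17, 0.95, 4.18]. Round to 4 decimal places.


Step 1: Compute log-barrier.
ln values: [0.793, 1.8197, -0.0513, 1.4303]
phi = -(0.793 + 1.8197 - 0.0513 + 1.4303) = -3.9917
Step 2: Compute augmented objective.
t*f(x) = 5.51*-9.32 = -51.3532
Total = -51.3532 - 3.9917 = -55.3449
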